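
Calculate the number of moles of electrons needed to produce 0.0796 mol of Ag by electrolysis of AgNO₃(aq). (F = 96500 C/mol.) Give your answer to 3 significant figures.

Ag⁺ + e⁻ → Ag, so n(e⁻) = 1 × 0.0796 = 0.07960 mol

0.0796 mol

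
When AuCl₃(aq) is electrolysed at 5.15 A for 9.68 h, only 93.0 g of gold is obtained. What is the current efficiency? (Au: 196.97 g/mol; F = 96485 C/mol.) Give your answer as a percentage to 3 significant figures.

76.2%

Q = 5.15 × 34848 = 1.795×10^5 C
n(e⁻) = 1.795×10^5 / 96485 = 1.860 mol
Au³⁺ + 3e⁻ → Au, so theoretical n(Au) = 0.6200 mol → 122.1 g
Efficiency = 93.0 / 122.1 = 0.7617 = 76.2%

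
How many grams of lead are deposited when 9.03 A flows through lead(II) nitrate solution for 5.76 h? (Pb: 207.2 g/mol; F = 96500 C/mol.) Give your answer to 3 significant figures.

Q = It = 9.03 × 20736 = 1.872×10^5 C
n(e⁻) = 1.872×10^5 / 96500 = 1.940 mol
Pb²⁺ + 2e⁻ → Pb, so n(Pb) = 1.940 / 2 = 0.9700 mol
m = 0.9700 × 207.2 = 201 g

201 g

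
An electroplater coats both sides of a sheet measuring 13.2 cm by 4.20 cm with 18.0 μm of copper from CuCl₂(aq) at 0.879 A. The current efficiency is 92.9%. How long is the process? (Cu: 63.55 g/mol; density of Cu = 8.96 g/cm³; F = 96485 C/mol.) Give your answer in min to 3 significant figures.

111 min

Plated area = 2 × 13.2 × 4.20 = 110.9 cm²
Volume = 110.9 × 18.0×10⁻⁴ cm = 0.1996 cm³
m(Cu) = 0.1996 × 8.96 = 1.788 g
n(Cu) = 1.788 / 63.55 = 0.02814 mol; n(e⁻) = 2 × 0.02814 = 0.05628 mol
Q = 0.05628 × 96485 / 0.929 = 5845 C
t = 5845 / 0.879 = 6650 s = 111 min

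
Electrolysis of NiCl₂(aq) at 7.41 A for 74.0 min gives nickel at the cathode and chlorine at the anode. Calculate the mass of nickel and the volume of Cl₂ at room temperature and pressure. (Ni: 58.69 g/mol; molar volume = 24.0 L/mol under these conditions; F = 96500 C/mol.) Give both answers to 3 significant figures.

Q = 7.41 × 4440 = 32900 C; n(e⁻) = 32900 / 96500 = 0.3409 mol
Cathode: Ni²⁺ + 2e⁻ → Ni → n(Ni) = 0.3409/2 = 0.1705 mol → 10.0 g
Anode: 2Cl⁻ → Cl₂ + 2e⁻ → n(Cl₂) = 0.3409/2 = 0.1705 mol → 4.09 L

10.0 g Ni; 4.09 L Cl₂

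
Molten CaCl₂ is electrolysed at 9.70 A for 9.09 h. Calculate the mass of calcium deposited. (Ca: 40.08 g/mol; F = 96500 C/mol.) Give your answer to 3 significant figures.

Q = It = 9.70 × 32724 = 3.174×10^5 C
Moles of electrons = 3.174×10^5 / 96500 = 3.289 mol
Ca²⁺ + 2e⁻ → Ca, so n(Ca) = 3.289 / 2 = 1.645 mol
m = 1.645 × 40.08 = 65.9 g

65.9 g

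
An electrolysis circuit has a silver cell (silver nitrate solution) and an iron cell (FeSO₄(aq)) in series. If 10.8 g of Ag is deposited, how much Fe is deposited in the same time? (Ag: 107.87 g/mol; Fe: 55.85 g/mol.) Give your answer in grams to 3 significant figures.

2.80 g

n(Ag) = 10.8 / 107.87 = 0.1001 mol
Ag⁺ + e⁻ → Ag, so n(e⁻) = 0.1001 mol
The cells are in series, so the same charge (and hence the same n(e⁻) = 0.1001 mol) passes through both.
Fe²⁺ + 2e⁻ → Fe, so n(Fe) = 0.1001 / 2 = 0.05005 mol
m(Fe) = 0.05005 × 55.85 = 2.80 g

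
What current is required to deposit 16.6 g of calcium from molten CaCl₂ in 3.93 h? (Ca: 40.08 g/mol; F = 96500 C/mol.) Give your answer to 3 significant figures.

5.65 A

n(Ca) = 16.6 / 40.08 = 0.4142 mol
Ca²⁺ + 2e⁻ → Ca, so n(e⁻) = 2 × 0.4142 = 0.8284 mol
Q = 0.8284 × 96500 = 79940 C
I = Q / t = 79940 / 14148 s = 5.65 A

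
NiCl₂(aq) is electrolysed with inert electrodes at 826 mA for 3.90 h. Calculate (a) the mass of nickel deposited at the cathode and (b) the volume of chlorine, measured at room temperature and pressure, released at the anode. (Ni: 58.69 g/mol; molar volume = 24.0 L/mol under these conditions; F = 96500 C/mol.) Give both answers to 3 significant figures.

Q = 0.826 × 14040 = 11600 C; n(e⁻) = 11600 / 96500 = 0.1202 mol
Cathode: Ni²⁺ + 2e⁻ → Ni → n(Ni) = 0.1202/2 = 0.06010 mol → 3.53 g
Anode: 2Cl⁻ → Cl₂ + 2e⁻ → n(Cl₂) = 0.1202/2 = 0.06010 mol → 1.44 L

3.53 g Ni; 1.44 L Cl₂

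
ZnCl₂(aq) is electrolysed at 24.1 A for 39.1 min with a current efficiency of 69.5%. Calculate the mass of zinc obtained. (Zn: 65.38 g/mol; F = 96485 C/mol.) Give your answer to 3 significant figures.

Q = 24.1 × 2346 = 56540 C
n(e⁻) = 56540 / 96485 = 0.5860 mol
Zn²⁺ + 2e⁻ → Zn, so theoretical m(Zn) = 0.2930 × 65.38 = 19.16 g
Actual mass = 69.5% × 19.16 = 13.3 g

13.3 g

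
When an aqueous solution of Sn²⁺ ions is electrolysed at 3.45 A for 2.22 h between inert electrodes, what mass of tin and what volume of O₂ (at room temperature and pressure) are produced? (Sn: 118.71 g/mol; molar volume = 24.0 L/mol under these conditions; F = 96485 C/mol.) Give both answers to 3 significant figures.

17.0 g Sn; 1.71 L O₂

Q = 3.45 × 7992 = 27570 C; n(e⁻) = 27570 / 96485 = 0.2857 mol
Cathode: Sn²⁺ + 2e⁻ → Sn → n(Sn) = 0.2857/2 = 0.1429 mol → 17.0 g
Anode: 2H₂O → O₂ + 4H⁺ + 4e⁻ → n(O₂) = 0.2857/4 = 0.07143 mol → 1.71 L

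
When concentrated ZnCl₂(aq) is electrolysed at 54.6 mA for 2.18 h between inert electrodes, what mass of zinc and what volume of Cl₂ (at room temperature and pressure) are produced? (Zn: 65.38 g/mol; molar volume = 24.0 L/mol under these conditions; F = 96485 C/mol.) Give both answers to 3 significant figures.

Q = 0.0546 × 7848 = 428.5 C; n(e⁻) = 428.5 / 96485 = 0.004441 mol
Cathode: Zn²⁺ + 2e⁻ → Zn → n(Zn) = 0.004441/2 = 0.002221 mol → 0.145 g
Anode: 2Cl⁻ → Cl₂ + 2e⁻ → n(Cl₂) = 0.004441/2 = 0.002221 mol → 0.0533 L

0.145 g Zn; 0.0533 L Cl₂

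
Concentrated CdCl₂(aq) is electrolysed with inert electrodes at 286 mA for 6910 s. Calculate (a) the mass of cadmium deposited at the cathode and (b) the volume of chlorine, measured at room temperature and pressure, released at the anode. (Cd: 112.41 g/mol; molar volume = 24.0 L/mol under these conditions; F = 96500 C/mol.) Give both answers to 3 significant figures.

Q = 0.286 × 6910 = 1976 C; n(e⁻) = 1976 / 96500 = 0.02048 mol
Cathode: Cd²⁺ + 2e⁻ → Cd → n(Cd) = 0.02048/2 = 0.01024 mol → 1.15 g
Anode: 2Cl⁻ → Cl₂ + 2e⁻ → n(Cl₂) = 0.02048/2 = 0.01024 mol → 0.246 L

1.15 g Cd; 0.246 L Cl₂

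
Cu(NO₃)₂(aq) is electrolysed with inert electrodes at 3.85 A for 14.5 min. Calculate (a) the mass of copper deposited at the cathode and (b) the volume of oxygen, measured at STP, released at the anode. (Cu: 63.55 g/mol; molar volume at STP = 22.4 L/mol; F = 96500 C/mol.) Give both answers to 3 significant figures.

1.10 g Cu; 0.194 L O₂

Q = 3.85 × 870 = 3350 C; n(e⁻) = 3350 / 96500 = 0.03472 mol
Cathode: Cu²⁺ + 2e⁻ → Cu → n(Cu) = 0.03472/2 = 0.01736 mol → 1.10 g
Anode: 2H₂O → O₂ + 4H⁺ + 4e⁻ → n(O₂) = 0.03472/4 = 0.008680 mol → 0.194 L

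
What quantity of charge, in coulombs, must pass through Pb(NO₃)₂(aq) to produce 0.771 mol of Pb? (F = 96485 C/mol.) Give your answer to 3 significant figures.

Pb²⁺ + 2e⁻ → Pb, so n(e⁻) = 2 × 0.771 = 1.542 mol
Q = 1.542 × 96485 = 1.488×10^5 C

1.49×10^5 C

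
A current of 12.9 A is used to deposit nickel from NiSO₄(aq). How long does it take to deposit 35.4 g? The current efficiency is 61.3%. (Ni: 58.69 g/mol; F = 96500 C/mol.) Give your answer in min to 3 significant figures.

n(Ni) = 35.4 / 58.69 = 0.6032 mol
Ni²⁺ + 2e⁻ → Ni, so n(e⁻) = 2 × 0.6032 = 1.206 mol
Q = 1.206 × 96500 / 0.613 = 1.899×10^5 C
t = Q / I = 1.899×10^5 / 12.9 = 14720 s = 245 min

245 min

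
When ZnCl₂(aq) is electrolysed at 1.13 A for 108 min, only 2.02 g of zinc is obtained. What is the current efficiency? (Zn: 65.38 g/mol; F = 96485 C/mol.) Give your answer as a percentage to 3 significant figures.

81.4%

Q = 1.13 × 6480 = 7322 C
n(e⁻) = 7322 / 96485 = 0.07589 mol
Zn²⁺ + 2e⁻ → Zn, so theoretical n(Zn) = 0.03795 mol → 2.481 g
Efficiency = 2.02 / 2.481 = 0.8142 = 81.4%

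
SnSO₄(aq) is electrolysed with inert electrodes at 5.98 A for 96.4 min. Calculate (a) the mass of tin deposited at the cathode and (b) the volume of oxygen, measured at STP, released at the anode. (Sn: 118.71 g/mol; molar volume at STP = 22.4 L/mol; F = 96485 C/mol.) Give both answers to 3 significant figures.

Q = 5.98 × 5784 = 34590 C; n(e⁻) = 34590 / 96485 = 0.3585 mol
Cathode: Sn²⁺ + 2e⁻ → Sn → n(Sn) = 0.3585/2 = 0.1793 mol → 21.3 g
Anode: 2H₂O → O₂ + 4H⁺ + 4e⁻ → n(O₂) = 0.3585/4 = 0.08963 mol → 2.01 L

21.3 g Sn; 2.01 L O₂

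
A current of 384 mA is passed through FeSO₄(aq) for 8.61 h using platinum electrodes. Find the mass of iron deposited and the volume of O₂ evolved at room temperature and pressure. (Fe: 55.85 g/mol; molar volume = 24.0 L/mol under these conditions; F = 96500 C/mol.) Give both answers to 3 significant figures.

Q = 0.384 × 30996 = 11900 C; n(e⁻) = 11900 / 96500 = 0.1233 mol
Cathode: Fe²⁺ + 2e⁻ → Fe → n(Fe) = 0.1233/2 = 0.06165 mol → 3.44 g
Anode: 2H₂O → O₂ + 4H⁺ + 4e⁻ → n(O₂) = 0.1233/4 = 0.03083 mol → 0.740 L

3.44 g Fe; 0.740 L O₂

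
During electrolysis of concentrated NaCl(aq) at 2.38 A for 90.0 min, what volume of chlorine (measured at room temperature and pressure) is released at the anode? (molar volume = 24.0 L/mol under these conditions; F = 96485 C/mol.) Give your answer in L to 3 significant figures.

Q = 2.38 A × 5400 s = 12850 C
n(e⁻) = Q/F = 12850/96485 = 0.1332 mol
2Cl⁻ → Cl₂ + 2e⁻, so n(Cl₂) = 0.1332 / 2 = 0.06660 mol
V = 0.06660 × 24.0 = 1.598 L

1.60 L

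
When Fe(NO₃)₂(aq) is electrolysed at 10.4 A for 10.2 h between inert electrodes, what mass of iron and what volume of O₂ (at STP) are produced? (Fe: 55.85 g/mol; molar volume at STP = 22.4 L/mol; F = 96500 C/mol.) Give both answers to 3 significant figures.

111 g Fe; 22.2 L O₂

Q = 10.4 × 36720 = 3.819×10^5 C; n(e⁻) = 3.819×10^5 / 96500 = 3.958 mol
Cathode: Fe²⁺ + 2e⁻ → Fe → n(Fe) = 3.958/2 = 1.979 mol → 111 g
Anode: 2H₂O → O₂ + 4H⁺ + 4e⁻ → n(O₂) = 3.958/4 = 0.9895 mol → 22.2 L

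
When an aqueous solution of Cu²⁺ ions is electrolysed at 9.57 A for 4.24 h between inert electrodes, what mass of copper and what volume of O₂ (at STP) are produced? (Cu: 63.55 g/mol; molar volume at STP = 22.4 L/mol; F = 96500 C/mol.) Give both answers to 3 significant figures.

48.1 g Cu; 8.48 L O₂

Q = 9.57 × 15264 = 1.461×10^5 C; n(e⁻) = 1.461×10^5 / 96500 = 1.514 mol
Cathode: Cu²⁺ + 2e⁻ → Cu → n(Cu) = 1.514/2 = 0.7570 mol → 48.1 g
Anode: 2H₂O → O₂ + 4H⁺ + 4e⁻ → n(O₂) = 1.514/4 = 0.3785 mol → 8.48 L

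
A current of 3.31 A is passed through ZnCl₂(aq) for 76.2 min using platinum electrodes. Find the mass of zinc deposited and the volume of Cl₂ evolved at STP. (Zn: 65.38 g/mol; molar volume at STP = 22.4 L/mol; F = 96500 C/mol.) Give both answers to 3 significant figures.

5.13 g Zn; 1.76 L Cl₂

Q = 3.31 × 4572 = 15130 C; n(e⁻) = 15130 / 96500 = 0.1568 mol
Cathode: Zn²⁺ + 2e⁻ → Zn → n(Zn) = 0.1568/2 = 0.07840 mol → 5.13 g
Anode: 2Cl⁻ → Cl₂ + 2e⁻ → n(Cl₂) = 0.1568/2 = 0.07840 mol → 1.76 L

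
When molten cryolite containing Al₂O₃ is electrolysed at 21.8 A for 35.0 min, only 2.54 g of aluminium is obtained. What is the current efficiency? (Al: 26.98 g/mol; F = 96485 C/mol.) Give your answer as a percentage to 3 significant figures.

Q = 21.8 × 2100 = 45780 C
n(e⁻) = 45780 / 96485 = 0.4745 mol
Al³⁺ + 3e⁻ → Al, so theoretical n(Al) = 0.1582 mol → 4.268 g
Efficiency = 2.54 / 4.268 = 0.5951 = 59.5%

59.5%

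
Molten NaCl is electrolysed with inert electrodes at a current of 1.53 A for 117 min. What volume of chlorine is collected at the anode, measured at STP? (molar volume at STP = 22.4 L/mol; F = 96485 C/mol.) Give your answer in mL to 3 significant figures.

Charge passed = 1.53 × 7020 = 10740 C
Moles of electrons = 10740 / 96485 = 0.1113 mol
2Cl⁻ → Cl₂ + 2e⁻, so n(Cl₂) = 0.1113 / 2 = 0.05565 mol
V = 0.05565 × 22.4 = 1.247 L
= 1250 mL

1250 mL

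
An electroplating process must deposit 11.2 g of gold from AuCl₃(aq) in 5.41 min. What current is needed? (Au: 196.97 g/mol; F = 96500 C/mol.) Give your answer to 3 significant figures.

50.7 A

n(Au) = 11.2 / 196.97 = 0.05686 mol
Au³⁺ + 3e⁻ → Au, so n(e⁻) = 3 × 0.05686 = 0.1706 mol
Q = 0.1706 × 96500 = 16460 C
I = Q / t = 16460 / 324.6 s = 50.7 A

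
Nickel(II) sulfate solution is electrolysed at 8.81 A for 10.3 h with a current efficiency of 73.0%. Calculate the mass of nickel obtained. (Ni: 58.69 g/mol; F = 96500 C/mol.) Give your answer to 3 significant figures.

72.5 g

Q = 8.81 × 37080 = 3.267×10^5 C
n(e⁻) = 3.267×10^5 / 96500 = 3.385 mol
Ni²⁺ + 2e⁻ → Ni, so theoretical m(Ni) = 1.693 × 58.69 = 99.36 g
Actual mass = 73.0% × 99.36 = 72.5 g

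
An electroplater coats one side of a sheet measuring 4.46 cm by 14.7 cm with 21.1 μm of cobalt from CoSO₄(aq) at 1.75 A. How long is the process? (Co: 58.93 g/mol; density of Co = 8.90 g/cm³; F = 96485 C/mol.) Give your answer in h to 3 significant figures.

Plated area = 4.46 × 14.7 = 65.56 cm²
Volume = 65.56 × 21.1×10⁻⁴ cm = 0.1383 cm³
m(Co) = 0.1383 × 8.90 = 1.231 g
n(Co) = 1.231 / 58.93 = 0.02089 mol; n(e⁻) = 2 × 0.02089 = 0.04178 mol
Q = 0.04178 × 96485 = 4031 C
t = 4031 / 1.75 = 2303 s = 0.640 h

0.640 h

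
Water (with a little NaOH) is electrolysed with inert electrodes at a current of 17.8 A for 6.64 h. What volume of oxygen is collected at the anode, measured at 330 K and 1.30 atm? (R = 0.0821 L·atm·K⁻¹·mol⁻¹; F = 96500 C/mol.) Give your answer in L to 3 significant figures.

23.0 L

Q = 17.8 A × 23904 s = 4.255×10^5 C
Moles of electrons = 4.255×10^5 / 96500 = 4.409 mol
2H₂O → O₂ + 4H⁺ + 4e⁻, so n(O₂) = 4.409 / 4 = 1.102 mol
V = nRT/P = 1.102 × 0.0821 × 330 / 1.30 = 22.97 L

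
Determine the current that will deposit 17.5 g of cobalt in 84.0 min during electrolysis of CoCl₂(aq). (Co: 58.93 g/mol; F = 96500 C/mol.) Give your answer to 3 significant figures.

n(Co) = 17.5 / 58.93 = 0.2970 mol
Co²⁺ + 2e⁻ → Co, so n(e⁻) = 2 × 0.2970 = 0.5940 mol
Q = 0.5940 × 96500 = 57320 C
I = Q / t = 57320 / 5040 s = 11.4 A

11.4 A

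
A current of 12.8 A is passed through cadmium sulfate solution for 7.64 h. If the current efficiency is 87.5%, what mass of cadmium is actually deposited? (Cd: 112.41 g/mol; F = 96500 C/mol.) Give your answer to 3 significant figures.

Q = 12.8 × 27504 = 3.521×10^5 C
n(e⁻) = 3.521×10^5 / 96500 = 3.649 mol
Cd²⁺ + 2e⁻ → Cd, so theoretical m(Cd) = 1.825 × 112.41 = 205.1 g
Actual mass = 87.5% × 205.1 = 179 g

179 g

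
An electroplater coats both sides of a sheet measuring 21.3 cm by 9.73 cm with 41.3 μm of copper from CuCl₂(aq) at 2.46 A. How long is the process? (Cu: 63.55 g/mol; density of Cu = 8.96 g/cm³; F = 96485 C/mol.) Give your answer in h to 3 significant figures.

5.26 h

Plated area = 2 × 21.3 × 9.73 = 414.5 cm²
Volume = 414.5 × 41.3×10⁻⁴ cm = 1.712 cm³
m(Cu) = 1.712 × 8.96 = 15.34 g
n(Cu) = 15.34 / 63.55 = 0.2414 mol; n(e⁻) = 2 × 0.2414 = 0.4828 mol
Q = 0.4828 × 96485 = 46580 C
t = 46580 / 2.46 = 18930 s = 5.26 h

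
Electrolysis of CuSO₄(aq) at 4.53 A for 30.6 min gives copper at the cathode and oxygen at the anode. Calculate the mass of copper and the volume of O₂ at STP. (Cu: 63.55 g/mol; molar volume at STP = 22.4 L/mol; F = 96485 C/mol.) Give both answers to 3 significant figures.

2.74 g Cu; 0.483 L O₂

Q = 4.53 × 1836 = 8317 C; n(e⁻) = 8317 / 96485 = 0.08620 mol
Cathode: Cu²⁺ + 2e⁻ → Cu → n(Cu) = 0.08620/2 = 0.04310 mol → 2.74 g
Anode: 2H₂O → O₂ + 4H⁺ + 4e⁻ → n(O₂) = 0.08620/4 = 0.02155 mol → 0.483 L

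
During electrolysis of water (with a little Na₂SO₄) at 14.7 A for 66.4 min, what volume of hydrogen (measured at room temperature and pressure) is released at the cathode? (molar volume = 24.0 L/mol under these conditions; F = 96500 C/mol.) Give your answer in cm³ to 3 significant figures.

7280 cm³

Charge passed = 14.7 × 3984 = 58560 C
n(e⁻) = 58560 / 96500 = 0.6068 mol
2H⁺ + 2e⁻ → H₂, so n(H₂) = 0.6068 / 2 = 0.3034 mol
V = 0.3034 × 24.0 = 7.282 L
= 7280 cm³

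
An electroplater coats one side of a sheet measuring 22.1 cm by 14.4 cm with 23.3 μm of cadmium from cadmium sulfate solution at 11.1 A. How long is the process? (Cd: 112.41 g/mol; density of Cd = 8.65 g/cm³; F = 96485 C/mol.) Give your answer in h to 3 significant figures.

0.276 h

Plated area = 22.1 × 14.4 = 318.2 cm²
Volume = 318.2 × 23.3×10⁻⁴ cm = 0.7414 cm³
m(Cd) = 0.7414 × 8.65 = 6.413 g
n(Cd) = 6.413 / 112.41 = 0.05705 mol; n(e⁻) = 2 × 0.05705 = 0.1141 mol
Q = 0.1141 × 96485 = 11010 C
t = 11010 / 11.1 = 991.9 s = 0.276 h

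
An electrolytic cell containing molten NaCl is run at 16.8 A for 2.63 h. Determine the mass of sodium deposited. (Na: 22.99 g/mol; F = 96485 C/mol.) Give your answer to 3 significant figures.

Q = It = 16.8 × 9468 = 1.591×10^5 C
n(e⁻) = Q/F = 1.591×10^5/96485 = 1.649 mol
Na⁺ + e⁻ → Na, so n(Na) = 1.649 mol
m = 1.649 × 22.99 = 37.9 g

37.9 g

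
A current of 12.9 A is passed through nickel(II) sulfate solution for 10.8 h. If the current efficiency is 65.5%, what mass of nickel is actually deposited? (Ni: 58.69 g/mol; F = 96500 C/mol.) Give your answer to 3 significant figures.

99.9 g

Q = 12.9 × 38880 = 5.016×10^5 C
n(e⁻) = 5.016×10^5 / 96500 = 5.198 mol
Ni²⁺ + 2e⁻ → Ni, so theoretical m(Ni) = 2.599 × 58.69 = 152.5 g
Actual mass = 65.5% × 152.5 = 99.9 g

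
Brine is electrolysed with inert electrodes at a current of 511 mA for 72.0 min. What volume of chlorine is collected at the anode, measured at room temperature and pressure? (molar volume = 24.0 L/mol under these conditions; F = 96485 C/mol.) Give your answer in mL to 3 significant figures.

Q = It = 0.511 × 4320 = 2208 C
n(e⁻) = Q/F = 2208/96485 = 0.02288 mol
2Cl⁻ → Cl₂ + 2e⁻, so n(Cl₂) = 0.02288 / 2 = 0.01144 mol
V = 0.01144 × 24.0 = 0.2746 L
= 275 mL

275 mL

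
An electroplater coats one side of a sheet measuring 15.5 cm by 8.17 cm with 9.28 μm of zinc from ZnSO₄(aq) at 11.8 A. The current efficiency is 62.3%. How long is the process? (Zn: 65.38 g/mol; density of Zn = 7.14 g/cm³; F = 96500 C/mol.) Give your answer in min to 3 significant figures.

5.62 min

Plated area = 15.5 × 8.17 = 126.6 cm²
Volume = 126.6 × 9.28×10⁻⁴ cm = 0.1175 cm³
m(Zn) = 0.1175 × 7.14 = 0.8390 g
n(Zn) = 0.8390 / 65.38 = 0.01283 mol; n(e⁻) = 2 × 0.01283 = 0.02566 mol
Q = 0.02566 × 96500 / 0.623 = 3975 C
t = 3975 / 11.8 = 336.9 s = 5.62 min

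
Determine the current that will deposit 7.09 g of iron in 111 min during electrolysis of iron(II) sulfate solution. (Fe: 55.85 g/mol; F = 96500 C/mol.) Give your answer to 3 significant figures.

3.68 A

n(Fe) = 7.09 / 55.85 = 0.1269 mol
Fe²⁺ + 2e⁻ → Fe, so n(e⁻) = 2 × 0.1269 = 0.2538 mol
Q = 0.2538 × 96500 = 24490 C
I = Q / t = 24490 / 6660 s = 3.68 A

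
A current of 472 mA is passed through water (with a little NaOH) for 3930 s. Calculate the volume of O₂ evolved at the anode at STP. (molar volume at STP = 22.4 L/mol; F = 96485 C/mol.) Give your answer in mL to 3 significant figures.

108 mL

Charge passed = 0.472 × 3930 = 1855 C
n(e⁻) = 1855 / 96485 = 0.01923 mol
2H₂O → O₂ + 4H⁺ + 4e⁻, so n(O₂) = 0.01923 / 4 = 0.004808 mol
V = 0.004808 × 22.4 = 0.1077 L
= 108 mL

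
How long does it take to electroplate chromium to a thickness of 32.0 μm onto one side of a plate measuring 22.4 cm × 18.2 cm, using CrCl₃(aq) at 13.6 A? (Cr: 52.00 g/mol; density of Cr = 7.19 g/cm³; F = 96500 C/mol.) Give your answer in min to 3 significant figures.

64.0 min

Plated area = 22.4 × 18.2 = 407.7 cm²
Volume = 407.7 × 32.0×10⁻⁴ cm = 1.305 cm³
m(Cr) = 1.305 × 7.19 = 9.383 g
n(Cr) = 9.383 / 52.00 = 0.1804 mol; n(e⁻) = 3 × 0.1804 = 0.5412 mol
Q = 0.5412 × 96500 = 52230 C
t = 52230 / 13.6 = 3840 s = 64.0 min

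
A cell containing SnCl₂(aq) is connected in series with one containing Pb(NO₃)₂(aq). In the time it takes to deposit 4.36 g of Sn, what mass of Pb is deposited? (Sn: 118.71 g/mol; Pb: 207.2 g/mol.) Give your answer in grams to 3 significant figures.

7.61 g

n(Sn) = 4.36 / 118.71 = 0.03673 mol
Sn²⁺ + 2e⁻ → Sn, so n(e⁻) = 2 × 0.03673 = 0.07346 mol
Since the cells are in series, n(e⁻) in the Pb cell is also 0.07346 mol.
Pb²⁺ + 2e⁻ → Pb, so n(Pb) = 0.07346 / 2 = 0.03673 mol
m(Pb) = 0.03673 × 207.2 = 7.61 g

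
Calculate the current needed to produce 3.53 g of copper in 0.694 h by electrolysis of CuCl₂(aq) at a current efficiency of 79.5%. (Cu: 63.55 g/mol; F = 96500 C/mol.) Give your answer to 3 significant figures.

5.40 A

n(Cu) = 3.53 / 63.55 = 0.05555 mol
Cu²⁺ + 2e⁻ → Cu, so n(e⁻) = 2 × 0.05555 = 0.1111 mol
Q = 0.1111 × 96500 / 0.795 = 13490 C
I = Q / t = 13490 / 2498.4 s = 5.40 A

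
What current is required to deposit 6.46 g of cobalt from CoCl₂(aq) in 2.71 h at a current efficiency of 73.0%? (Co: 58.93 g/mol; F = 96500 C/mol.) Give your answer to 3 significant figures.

n(Co) = 6.46 / 58.93 = 0.1096 mol
Co²⁺ + 2e⁻ → Co, so n(e⁻) = 2 × 0.1096 = 0.2192 mol
Q = 0.2192 × 96500 / 0.730 = 28980 C
I = Q / t = 28980 / 9756 s = 2.97 A

2.97 A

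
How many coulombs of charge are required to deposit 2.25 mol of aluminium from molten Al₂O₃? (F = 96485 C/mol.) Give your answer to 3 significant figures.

Al³⁺ + 3e⁻ → Al, so n(e⁻) = 3 × 2.25 = 6.750 mol
Q = 6.750 × 96485 = 6.513×10^5 C

6.51×10^5 C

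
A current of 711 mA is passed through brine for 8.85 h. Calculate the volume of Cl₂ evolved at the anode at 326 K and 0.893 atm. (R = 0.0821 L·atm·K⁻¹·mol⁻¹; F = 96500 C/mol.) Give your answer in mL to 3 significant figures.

3520 mL

Q = It = 0.711 × 31860 = 22650 C
n(e⁻) = Q/F = 22650/96500 = 0.2347 mol
2Cl⁻ → Cl₂ + 2e⁻, so n(Cl₂) = 0.2347 / 2 = 0.1174 mol
V = nRT/P = 0.1174 × 0.0821 × 326 / 0.893 = 3.519 L
= 3520 mL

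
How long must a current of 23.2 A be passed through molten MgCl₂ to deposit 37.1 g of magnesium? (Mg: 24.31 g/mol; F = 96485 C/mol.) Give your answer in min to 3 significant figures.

212 min

n(Mg) = 37.1 / 24.31 = 1.526 mol
Mg²⁺ + 2e⁻ → Mg, so n(e⁻) = 2 × 1.526 = 3.052 mol
Q = 3.052 × 96485 = 2.945×10^5 C
t = Q / I = 2.945×10^5 / 23.2 = 12690 s = 212 min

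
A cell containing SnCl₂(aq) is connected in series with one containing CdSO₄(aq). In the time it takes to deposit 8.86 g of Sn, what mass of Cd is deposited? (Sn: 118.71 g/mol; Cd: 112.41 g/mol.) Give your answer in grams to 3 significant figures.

n(Sn) = 8.86 / 118.71 = 0.07464 mol
Sn²⁺ + 2e⁻ → Sn, so n(e⁻) = 2 × 0.07464 = 0.1493 mol
Since the cells are in series, n(e⁻) in the Cd cell is also 0.1493 mol.
Cd²⁺ + 2e⁻ → Cd, so n(Cd) = 0.1493 / 2 = 0.07465 mol
m(Cd) = 0.07465 × 112.41 = 8.39 g

8.39 g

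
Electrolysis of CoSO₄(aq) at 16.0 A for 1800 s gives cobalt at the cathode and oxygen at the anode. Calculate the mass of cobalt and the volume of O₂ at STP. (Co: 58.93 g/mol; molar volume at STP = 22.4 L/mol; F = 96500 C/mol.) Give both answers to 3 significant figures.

8.79 g Co; 1.67 L O₂

Q = 16.0 × 1800 = 28800 C; n(e⁻) = 28800 / 96500 = 0.2984 mol
Cathode: Co²⁺ + 2e⁻ → Co → n(Co) = 0.2984/2 = 0.1492 mol → 8.79 g
Anode: 2H₂O → O₂ + 4H⁺ + 4e⁻ → n(O₂) = 0.2984/4 = 0.07460 mol → 1.67 L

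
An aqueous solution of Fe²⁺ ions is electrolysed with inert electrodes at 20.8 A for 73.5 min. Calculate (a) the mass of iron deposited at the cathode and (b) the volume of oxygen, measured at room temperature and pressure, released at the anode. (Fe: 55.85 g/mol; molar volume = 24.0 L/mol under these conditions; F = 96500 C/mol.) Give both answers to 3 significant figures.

Q = 20.8 × 4410 = 91730 C; n(e⁻) = 91730 / 96500 = 0.9506 mol
Cathode: Fe²⁺ + 2e⁻ → Fe → n(Fe) = 0.9506/2 = 0.4753 mol → 26.5 g
Anode: 2H₂O → O₂ + 4H⁺ + 4e⁻ → n(O₂) = 0.9506/4 = 0.2377 mol → 5.70 L

26.5 g Fe; 5.70 L O₂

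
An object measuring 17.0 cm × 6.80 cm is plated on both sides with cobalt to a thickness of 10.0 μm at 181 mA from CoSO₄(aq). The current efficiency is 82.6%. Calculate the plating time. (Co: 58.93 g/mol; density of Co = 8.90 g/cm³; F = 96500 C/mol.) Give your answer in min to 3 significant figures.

751 min

Plated area = 2 × 17.0 × 6.80 = 231.2 cm²
Volume = 231.2 × 10.0×10⁻⁴ cm = 0.2312 cm³
m(Co) = 0.2312 × 8.90 = 2.058 g
n(Co) = 2.058 / 58.93 = 0.03492 mol; n(e⁻) = 2 × 0.03492 = 0.06984 mol
Q = 0.06984 × 96500 / 0.826 = 8159 C
t = 8159 / 0.181 = 45080 s = 751 min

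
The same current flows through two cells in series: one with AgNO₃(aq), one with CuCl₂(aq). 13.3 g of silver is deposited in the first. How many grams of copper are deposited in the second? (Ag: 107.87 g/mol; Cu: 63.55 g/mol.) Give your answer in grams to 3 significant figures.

n(Ag) = 13.3 / 107.87 = 0.1233 mol
Ag⁺ + e⁻ → Ag, so n(e⁻) = 0.1233 mol
Same current for the same time ⇒ same n(e⁻) = 0.1233 mol in both cells.
Cu²⁺ + 2e⁻ → Cu, so n(Cu) = 0.1233 / 2 = 0.06165 mol
m(Cu) = 0.06165 × 63.55 = 3.92 g

3.92 g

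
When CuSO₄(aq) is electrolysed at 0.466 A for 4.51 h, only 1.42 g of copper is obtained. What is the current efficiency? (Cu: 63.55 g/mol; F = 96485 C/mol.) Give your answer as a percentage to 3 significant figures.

57.0%

Q = 0.466 × 16236 = 7566 C
n(e⁻) = 7566 / 96485 = 0.07842 mol
Cu²⁺ + 2e⁻ → Cu, so theoretical n(Cu) = 0.03921 mol → 2.492 g
Efficiency = 1.42 / 2.492 = 0.5698 = 57.0%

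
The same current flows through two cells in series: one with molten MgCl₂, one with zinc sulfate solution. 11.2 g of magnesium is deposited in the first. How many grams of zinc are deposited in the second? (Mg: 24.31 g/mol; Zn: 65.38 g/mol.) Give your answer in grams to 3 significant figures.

n(Mg) = 11.2 / 24.31 = 0.4607 mol
Mg²⁺ + 2e⁻ → Mg, so n(e⁻) = 2 × 0.4607 = 0.9214 mol
In series, the same 0.9214 mol of electrons flows through the second cell.
Zn²⁺ + 2e⁻ → Zn, so n(Zn) = 0.9214 / 2 = 0.4607 mol
m(Zn) = 0.4607 × 65.38 = 30.1 g

30.1 g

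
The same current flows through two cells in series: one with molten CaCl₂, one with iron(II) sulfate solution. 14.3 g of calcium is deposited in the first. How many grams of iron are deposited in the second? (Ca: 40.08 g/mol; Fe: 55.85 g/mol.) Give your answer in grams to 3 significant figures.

n(Ca) = 14.3 / 40.08 = 0.3568 mol
Ca²⁺ + 2e⁻ → Ca, so n(e⁻) = 2 × 0.3568 = 0.7136 mol
Since the cells are in series, n(e⁻) in the Fe cell is also 0.7136 mol.
Fe²⁺ + 2e⁻ → Fe, so n(Fe) = 0.7136 / 2 = 0.3568 mol
m(Fe) = 0.3568 × 55.85 = 19.9 g

19.9 g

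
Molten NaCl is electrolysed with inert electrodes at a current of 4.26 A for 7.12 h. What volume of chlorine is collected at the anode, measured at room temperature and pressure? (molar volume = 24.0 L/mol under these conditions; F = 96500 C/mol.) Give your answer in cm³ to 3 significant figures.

13600 cm³

Charge passed = 4.26 × 25632 = 1.092×10^5 C
Moles of electrons = 1.092×10^5 / 96500 = 1.132 mol
2Cl⁻ → Cl₂ + 2e⁻, so n(Cl₂) = 1.132 / 2 = 0.5660 mol
V = 0.5660 × 24.0 = 13.58 L
= 13600 cm³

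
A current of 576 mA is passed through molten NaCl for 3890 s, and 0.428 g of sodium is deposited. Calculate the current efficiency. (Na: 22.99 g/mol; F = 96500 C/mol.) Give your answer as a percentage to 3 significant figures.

80.2%

Q = 0.576 × 3890 = 2241 C
n(e⁻) = 2241 / 96500 = 0.02322 mol
Na⁺ + e⁻ → Na, so theoretical n(Na) = 0.02322 mol → 0.5338 g
Efficiency = 0.428 / 0.5338 = 0.8018 = 80.2%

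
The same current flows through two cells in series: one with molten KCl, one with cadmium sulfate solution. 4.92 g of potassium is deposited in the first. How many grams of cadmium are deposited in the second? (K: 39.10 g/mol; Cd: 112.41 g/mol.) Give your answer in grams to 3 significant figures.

7.07 g

n(K) = 4.92 / 39.10 = 0.1258 mol
K⁺ + e⁻ → K, so n(e⁻) = 0.1258 mol
The cells are in series, so the same charge (and hence the same n(e⁻) = 0.1258 mol) passes through both.
Cd²⁺ + 2e⁻ → Cd, so n(Cd) = 0.1258 / 2 = 0.06290 mol
m(Cd) = 0.06290 × 112.41 = 7.07 g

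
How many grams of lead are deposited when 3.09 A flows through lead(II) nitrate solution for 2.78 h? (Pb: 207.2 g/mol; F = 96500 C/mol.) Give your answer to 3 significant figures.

Charge passed = 3.09 × 10008 = 30920 C
n(e⁻) = Q/F = 30920/96500 = 0.3204 mol
Pb²⁺ + 2e⁻ → Pb, so n(Pb) = 0.3204 / 2 = 0.1602 mol
m = 0.1602 × 207.2 = 33.2 g

33.2 g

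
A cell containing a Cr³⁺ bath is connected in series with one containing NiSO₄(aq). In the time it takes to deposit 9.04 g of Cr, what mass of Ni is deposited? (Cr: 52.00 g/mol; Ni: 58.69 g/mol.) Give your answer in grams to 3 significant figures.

n(Cr) = 9.04 / 52.00 = 0.1738 mol
Cr³⁺ + 3e⁻ → Cr, so n(e⁻) = 3 × 0.1738 = 0.5214 mol
The cells are in series, so the same charge (and hence the same n(e⁻) = 0.5214 mol) passes through both.
Ni²⁺ + 2e⁻ → Ni, so n(Ni) = 0.5214 / 2 = 0.2607 mol
m(Ni) = 0.2607 × 58.69 = 15.3 g

15.3 g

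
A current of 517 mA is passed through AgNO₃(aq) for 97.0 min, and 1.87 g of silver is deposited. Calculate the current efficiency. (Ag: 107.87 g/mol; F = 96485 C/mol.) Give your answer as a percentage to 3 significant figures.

Q = 0.517 × 5820 = 3009 C
n(e⁻) = 3009 / 96485 = 0.03119 mol
Ag⁺ + e⁻ → Ag, so theoretical n(Ag) = 0.03119 mol → 3.364 g
Efficiency = 1.87 / 3.364 = 0.5559 = 55.6%

55.6%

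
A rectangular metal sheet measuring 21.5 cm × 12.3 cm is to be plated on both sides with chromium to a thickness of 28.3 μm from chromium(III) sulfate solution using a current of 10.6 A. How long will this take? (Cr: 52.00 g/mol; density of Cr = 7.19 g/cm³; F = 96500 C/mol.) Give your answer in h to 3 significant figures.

Plated area = 2 × 21.5 × 12.3 = 528.9 cm²
Volume = 528.9 × 28.3×10⁻⁴ cm = 1.497 cm³
m(Cr) = 1.497 × 7.19 = 10.76 g
n(Cr) = 10.76 / 52.00 = 0.2069 mol; n(e⁻) = 3 × 0.2069 = 0.6207 mol
Q = 0.6207 × 96500 = 59900 C
t = 59900 / 10.6 = 5651 s = 1.57 h

1.57 h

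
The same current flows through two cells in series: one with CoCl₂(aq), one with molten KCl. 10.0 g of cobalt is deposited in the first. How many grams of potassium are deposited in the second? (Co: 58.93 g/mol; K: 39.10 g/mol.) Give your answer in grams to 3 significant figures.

n(Co) = 10.0 / 58.93 = 0.1697 mol
Co²⁺ + 2e⁻ → Co, so n(e⁻) = 2 × 0.1697 = 0.3394 mol
Same current for the same time ⇒ same n(e⁻) = 0.3394 mol in both cells.
K⁺ + e⁻ → K, so n(K) = 0.3394 mol
m(K) = 0.3394 × 39.10 = 13.3 g

13.3 g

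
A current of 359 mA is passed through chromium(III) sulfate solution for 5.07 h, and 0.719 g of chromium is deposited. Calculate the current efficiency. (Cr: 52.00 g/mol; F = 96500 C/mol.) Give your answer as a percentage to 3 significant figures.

61.1%

Q = 0.359 × 18252 = 6552 C
n(e⁻) = 6552 / 96500 = 0.06790 mol
Cr³⁺ + 3e⁻ → Cr, so theoretical n(Cr) = 0.02263 mol → 1.177 g
Efficiency = 0.719 / 1.177 = 0.6109 = 61.1%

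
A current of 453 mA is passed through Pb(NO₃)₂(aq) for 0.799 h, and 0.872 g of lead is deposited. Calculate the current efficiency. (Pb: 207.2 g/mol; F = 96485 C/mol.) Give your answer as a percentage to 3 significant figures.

Q = 0.453 × 2876.4 = 1303 C
n(e⁻) = 1303 / 96485 = 0.01350 mol
Pb²⁺ + 2e⁻ → Pb, so theoretical n(Pb) = 0.006750 mol → 1.399 g
Efficiency = 0.872 / 1.399 = 0.6233 = 62.3%

62.3%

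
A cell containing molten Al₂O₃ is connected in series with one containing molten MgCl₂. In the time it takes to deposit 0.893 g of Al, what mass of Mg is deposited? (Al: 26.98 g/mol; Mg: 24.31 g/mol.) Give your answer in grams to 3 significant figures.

1.21 g

n(Al) = 0.893 / 26.98 = 0.03310 mol
Al³⁺ + 3e⁻ → Al, so n(e⁻) = 3 × 0.03310 = 0.09930 mol
Since the cells are in series, n(e⁻) in the Mg cell is also 0.09930 mol.
Mg²⁺ + 2e⁻ → Mg, so n(Mg) = 0.09930 / 2 = 0.04965 mol
m(Mg) = 0.04965 × 24.31 = 1.21 g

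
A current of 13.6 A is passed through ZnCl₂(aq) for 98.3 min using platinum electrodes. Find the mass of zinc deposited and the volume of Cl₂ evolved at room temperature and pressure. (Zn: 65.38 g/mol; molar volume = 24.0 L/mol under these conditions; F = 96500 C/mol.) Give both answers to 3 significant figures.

Q = 13.6 × 5898 = 80210 C; n(e⁻) = 80210 / 96500 = 0.8312 mol
Cathode: Zn²⁺ + 2e⁻ → Zn → n(Zn) = 0.8312/2 = 0.4156 mol → 27.2 g
Anode: 2Cl⁻ → Cl₂ + 2e⁻ → n(Cl₂) = 0.8312/2 = 0.4156 mol → 9.97 L

27.2 g Zn; 9.97 L Cl₂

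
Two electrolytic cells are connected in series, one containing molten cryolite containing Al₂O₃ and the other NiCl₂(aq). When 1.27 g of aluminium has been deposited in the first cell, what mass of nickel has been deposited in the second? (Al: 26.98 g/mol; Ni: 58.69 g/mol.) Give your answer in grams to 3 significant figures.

n(Al) = 1.27 / 26.98 = 0.04707 mol
Al³⁺ + 3e⁻ → Al, so n(e⁻) = 3 × 0.04707 = 0.1412 mol
The cells are in series, so the same charge (and hence the same n(e⁻) = 0.1412 mol) passes through both.
Ni²⁺ + 2e⁻ → Ni, so n(Ni) = 0.1412 / 2 = 0.07060 mol
m(Ni) = 0.07060 × 58.69 = 4.14 g

4.14 g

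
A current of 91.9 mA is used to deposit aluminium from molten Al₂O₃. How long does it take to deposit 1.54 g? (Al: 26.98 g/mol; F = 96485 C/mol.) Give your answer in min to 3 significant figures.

n(Al) = 1.54 / 26.98 = 0.05708 mol
Al³⁺ + 3e⁻ → Al, so n(e⁻) = 3 × 0.05708 = 0.1712 mol
Q = 0.1712 × 96485 = 16520 C
t = Q / I = 16520 / 0.0919 = 1.798×10^5 s = 3000 min

3000 min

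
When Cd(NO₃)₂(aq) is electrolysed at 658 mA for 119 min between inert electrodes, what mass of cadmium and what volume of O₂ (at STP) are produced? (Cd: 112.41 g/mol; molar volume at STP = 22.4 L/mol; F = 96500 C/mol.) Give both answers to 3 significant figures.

2.74 g Cd; 0.273 L O₂

Q = 0.658 × 7140 = 4698 C; n(e⁻) = 4698 / 96500 = 0.04868 mol
Cathode: Cd²⁺ + 2e⁻ → Cd → n(Cd) = 0.04868/2 = 0.02434 mol → 2.74 g
Anode: 2H₂O → O₂ + 4H⁺ + 4e⁻ → n(O₂) = 0.04868/4 = 0.01217 mol → 0.273 L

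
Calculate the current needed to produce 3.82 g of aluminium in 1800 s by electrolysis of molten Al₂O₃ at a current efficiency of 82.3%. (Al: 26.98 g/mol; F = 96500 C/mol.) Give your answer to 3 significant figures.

n(Al) = 3.82 / 26.98 = 0.1416 mol
Al³⁺ + 3e⁻ → Al, so n(e⁻) = 3 × 0.1416 = 0.4248 mol
Q = 0.4248 × 96500 / 0.823 = 49810 C
I = Q / t = 49810 / 1800 s = 27.7 A

27.7 A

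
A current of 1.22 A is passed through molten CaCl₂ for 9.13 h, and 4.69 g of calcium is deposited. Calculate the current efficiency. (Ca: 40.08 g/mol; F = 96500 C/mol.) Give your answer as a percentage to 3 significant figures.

Q = 1.22 × 32868 = 40100 C
n(e⁻) = 40100 / 96500 = 0.4155 mol
Ca²⁺ + 2e⁻ → Ca, so theoretical n(Ca) = 0.2078 mol → 8.329 g
Efficiency = 4.69 / 8.329 = 0.5631 = 56.3%

56.3%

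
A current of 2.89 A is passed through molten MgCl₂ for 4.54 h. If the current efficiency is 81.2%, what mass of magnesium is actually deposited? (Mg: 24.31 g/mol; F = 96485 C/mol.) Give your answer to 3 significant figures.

4.83 g

Q = 2.89 × 16344 = 47230 C
n(e⁻) = 47230 / 96485 = 0.4895 mol
Mg²⁺ + 2e⁻ → Mg, so theoretical m(Mg) = 0.2448 × 24.31 = 5.951 g
Actual mass = 81.2% × 5.951 = 4.83 g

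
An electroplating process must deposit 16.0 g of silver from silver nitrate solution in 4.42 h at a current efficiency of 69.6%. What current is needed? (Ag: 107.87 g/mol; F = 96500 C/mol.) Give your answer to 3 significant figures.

1.29 A

n(Ag) = 16.0 / 107.87 = 0.1483 mol
Ag⁺ + e⁻ → Ag, so n(e⁻) = 0.1483 mol
Q = 0.1483 × 96500 / 0.696 = 20560 C
I = Q / t = 20560 / 15912 s = 1.29 A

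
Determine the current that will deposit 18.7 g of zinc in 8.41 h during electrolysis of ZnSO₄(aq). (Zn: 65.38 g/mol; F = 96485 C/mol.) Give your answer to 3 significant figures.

n(Zn) = 18.7 / 65.38 = 0.2860 mol
Zn²⁺ + 2e⁻ → Zn, so n(e⁻) = 2 × 0.2860 = 0.5720 mol
Q = 0.5720 × 96485 = 55190 C
I = Q / t = 55190 / 30276 s = 1.82 A

1.82 A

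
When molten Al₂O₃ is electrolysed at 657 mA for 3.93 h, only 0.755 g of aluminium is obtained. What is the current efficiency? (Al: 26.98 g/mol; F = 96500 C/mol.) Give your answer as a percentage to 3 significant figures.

87.2%

Q = 0.657 × 14148 = 9295 C
n(e⁻) = 9295 / 96500 = 0.09632 mol
Al³⁺ + 3e⁻ → Al, so theoretical n(Al) = 0.03211 mol → 0.8663 g
Efficiency = 0.755 / 0.8663 = 0.8715 = 87.2%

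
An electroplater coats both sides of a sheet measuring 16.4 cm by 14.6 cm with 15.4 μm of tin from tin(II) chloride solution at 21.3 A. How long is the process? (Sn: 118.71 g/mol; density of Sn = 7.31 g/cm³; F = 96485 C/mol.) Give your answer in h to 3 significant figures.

0.114 h

Plated area = 2 × 16.4 × 14.6 = 478.9 cm²
Volume = 478.9 × 15.4×10⁻⁴ cm = 0.7375 cm³
m(Sn) = 0.7375 × 7.31 = 5.391 g
n(Sn) = 5.391 / 118.71 = 0.04541 mol; n(e⁻) = 2 × 0.04541 = 0.09082 mol
Q = 0.09082 × 96485 = 8763 C
t = 8763 / 21.3 = 411.4 s = 0.114 h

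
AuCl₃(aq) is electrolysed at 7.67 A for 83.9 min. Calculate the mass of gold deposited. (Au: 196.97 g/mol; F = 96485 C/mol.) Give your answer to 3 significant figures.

Charge passed = 7.67 × 5034 = 38610 C
n(e⁻) = 38610 / 96485 = 0.4002 mol
Au³⁺ + 3e⁻ → Au, so n(Au) = 0.4002 / 3 = 0.1334 mol
m = 0.1334 × 196.97 = 26.3 g

26.3 g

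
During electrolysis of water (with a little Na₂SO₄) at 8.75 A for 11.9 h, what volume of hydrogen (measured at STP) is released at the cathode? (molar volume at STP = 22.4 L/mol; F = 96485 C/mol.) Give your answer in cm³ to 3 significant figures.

Q = 8.75 A × 42840 s = 3.749×10^5 C
n(e⁻) = Q/F = 3.749×10^5/96485 = 3.886 mol
2H⁺ + 2e⁻ → H₂, so n(H₂) = 3.886 / 2 = 1.943 mol
V = 1.943 × 22.4 = 43.52 L
= 43500 cm³

43500 cm³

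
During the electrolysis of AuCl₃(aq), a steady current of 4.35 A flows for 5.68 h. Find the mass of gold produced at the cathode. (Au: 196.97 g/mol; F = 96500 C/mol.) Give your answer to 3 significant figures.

Q = 4.35 A × 20448 s = 88950 C
n(e⁻) = Q/F = 88950/96500 = 0.9218 mol
Au³⁺ + 3e⁻ → Au, so n(Au) = 0.9218 / 3 = 0.3073 mol
m = 0.3073 × 196.97 = 60.5 g

60.5 g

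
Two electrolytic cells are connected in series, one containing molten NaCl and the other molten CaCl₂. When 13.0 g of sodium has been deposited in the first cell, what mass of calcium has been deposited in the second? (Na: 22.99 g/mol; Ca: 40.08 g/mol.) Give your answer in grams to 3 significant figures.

n(Na) = 13.0 / 22.99 = 0.5655 mol
Na⁺ + e⁻ → Na, so n(e⁻) = 0.5655 mol
The cells are in series, so the same charge (and hence the same n(e⁻) = 0.5655 mol) passes through both.
Ca²⁺ + 2e⁻ → Ca, so n(Ca) = 0.5655 / 2 = 0.2828 mol
m(Ca) = 0.2828 × 40.08 = 11.3 g

11.3 g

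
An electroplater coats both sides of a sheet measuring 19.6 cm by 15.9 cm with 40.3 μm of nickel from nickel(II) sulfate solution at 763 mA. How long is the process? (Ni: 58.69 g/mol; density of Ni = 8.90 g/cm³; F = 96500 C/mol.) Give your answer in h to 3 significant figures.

Plated area = 2 × 19.6 × 15.9 = 623.3 cm²
Volume = 623.3 × 40.3×10⁻⁴ cm = 2.512 cm³
m(Ni) = 2.512 × 8.90 = 22.36 g
n(Ni) = 22.36 / 58.69 = 0.3810 mol; n(e⁻) = 2 × 0.3810 = 0.7620 mol
Q = 0.7620 × 96500 = 73530 C
t = 73530 / 0.763 = 96370 s = 26.8 h

26.8 h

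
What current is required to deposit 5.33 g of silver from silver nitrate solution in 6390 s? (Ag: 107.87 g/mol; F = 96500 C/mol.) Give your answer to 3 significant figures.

0.746 A

n(Ag) = 5.33 / 107.87 = 0.04941 mol
Ag⁺ + e⁻ → Ag, so n(e⁻) = 0.04941 mol
Q = 0.04941 × 96500 = 4768 C
I = Q / t = 4768 / 6390 s = 0.746 A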